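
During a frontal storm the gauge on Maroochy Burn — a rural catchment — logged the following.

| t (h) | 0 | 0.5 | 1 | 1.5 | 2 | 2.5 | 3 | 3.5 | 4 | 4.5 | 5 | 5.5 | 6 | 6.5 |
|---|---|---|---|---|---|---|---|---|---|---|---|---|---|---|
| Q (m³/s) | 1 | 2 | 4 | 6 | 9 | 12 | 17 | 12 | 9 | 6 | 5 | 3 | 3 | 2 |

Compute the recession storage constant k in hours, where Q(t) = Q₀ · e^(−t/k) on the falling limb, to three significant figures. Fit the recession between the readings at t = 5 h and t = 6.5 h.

k ≈ 1.64 h

On the falling limb, Q drops from 5 to 2 m³/s between t = 5 h and t = 6.5 h (Δt = 1.5 h).
k = −Δt / ln(Q₂/Q₁) = −1.5 / ln(2/5) = 1.64 h.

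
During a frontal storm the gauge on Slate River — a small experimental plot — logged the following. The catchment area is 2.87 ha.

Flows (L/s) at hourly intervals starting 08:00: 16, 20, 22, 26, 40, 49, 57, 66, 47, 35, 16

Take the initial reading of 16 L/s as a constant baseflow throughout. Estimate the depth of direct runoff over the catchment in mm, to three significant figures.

Direct runoff: 0.0, 4.0, 6.0, 10.0, 24.0, 33.0, 41.0, 50.0, 31.0, 19.0, 0.0 L/s; ΣQ_DR = 218.0 L/s.
V = ΣQ_DR · Δt = 218.0 × 3600 s = 7.848 × 10^5 L.
Over A = 2.87 ha, depth = V / A = 27.3 mm.

d ≈ 27.3 mm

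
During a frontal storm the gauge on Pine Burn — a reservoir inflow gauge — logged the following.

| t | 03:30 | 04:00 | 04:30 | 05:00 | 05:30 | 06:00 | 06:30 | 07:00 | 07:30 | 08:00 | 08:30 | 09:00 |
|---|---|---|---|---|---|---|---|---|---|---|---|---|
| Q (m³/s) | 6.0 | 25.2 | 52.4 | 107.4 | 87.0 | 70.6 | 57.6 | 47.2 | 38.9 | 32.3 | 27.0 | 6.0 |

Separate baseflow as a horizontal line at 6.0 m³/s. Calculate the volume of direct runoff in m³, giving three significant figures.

V ≈ 8.74 × 10^5 m³

Direct-runoff ordinates (Q − Q_b): 0.0, 19.2, 46.4, 101.4, 81.0, 64.6, 51.6, 41.2, 32.9, 26.3, 21.0, 0.0 m³/s.
ΣQ_DR = 485.6 m³/s.
With Δt = 0.5 h = 1800 s, V = ΣQ_DR · Δt = 485.6 × 1800 = 8.74 × 10^5 m³.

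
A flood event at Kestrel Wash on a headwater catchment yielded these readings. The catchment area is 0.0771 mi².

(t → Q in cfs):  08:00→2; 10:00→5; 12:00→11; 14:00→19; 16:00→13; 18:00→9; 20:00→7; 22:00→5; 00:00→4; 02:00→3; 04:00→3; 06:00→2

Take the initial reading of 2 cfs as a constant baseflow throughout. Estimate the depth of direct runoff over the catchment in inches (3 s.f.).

d ≈ 2.37 in

Direct runoff: 0.0, 3.0, 9.0, 17.0, 11.0, 7.0, 5.0, 3.0, 2.0, 1.0, 1.0, 0.0 cfs; ΣQ_DR = 59.00 cfs.
V = ΣQ_DR · Δt = 59.00 × 7200 s = 4.248 × 10^5 ft³.
Over A = 0.0771 mi², depth = V / A = 2.37 in.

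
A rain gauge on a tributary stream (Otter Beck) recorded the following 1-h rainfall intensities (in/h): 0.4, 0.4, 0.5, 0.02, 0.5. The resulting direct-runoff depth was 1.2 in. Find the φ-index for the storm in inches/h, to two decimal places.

Only the 4 blocks with intensity above φ contribute runoff: 0.4, 0.4, 0.5, 0.5 in/h.
Σ(I−φ)·Δt = d  ⇒  (0.4+0.4+0.5+0.5 − 4φ)·1 = 1.2
φ = (1.800 − 1.2/1) / 4 = 0.15 in/h.

φ ≈ 0.15 in/h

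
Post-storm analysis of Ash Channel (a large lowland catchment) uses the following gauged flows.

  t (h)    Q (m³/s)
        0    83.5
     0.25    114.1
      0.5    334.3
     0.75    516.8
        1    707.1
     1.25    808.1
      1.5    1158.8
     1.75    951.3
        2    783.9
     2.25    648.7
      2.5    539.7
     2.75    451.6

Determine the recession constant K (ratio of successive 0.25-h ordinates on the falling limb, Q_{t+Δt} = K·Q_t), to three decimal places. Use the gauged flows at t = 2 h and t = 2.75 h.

Using the recession-limb readings at t = 2 h and t = 2.75 h: Q falls from 783.9 to 451.6 m³/s over 3 intervals.
K = (Q₂/Q₁)^(1/3) = (451.6/783.9)^(1/3) = 0.832.

K ≈ 0.832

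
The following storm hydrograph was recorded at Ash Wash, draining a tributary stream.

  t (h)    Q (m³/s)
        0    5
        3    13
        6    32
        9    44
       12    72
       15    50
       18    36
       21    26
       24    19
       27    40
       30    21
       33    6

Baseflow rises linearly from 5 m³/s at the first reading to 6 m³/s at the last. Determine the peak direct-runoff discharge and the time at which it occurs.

Q_p = 66.64 m³/s at t = 12 h

Subtracting baseflow gives direct-runoff ordinates: 0.00, 7.91, 26.82, 38.73, 66.64, 44.55, 30.45, 20.36, 13.27, 34.18, 15.09, 0.00 m³/s.
The maximum is 66.64 m³/s, occurring at the reading for t = 12 h.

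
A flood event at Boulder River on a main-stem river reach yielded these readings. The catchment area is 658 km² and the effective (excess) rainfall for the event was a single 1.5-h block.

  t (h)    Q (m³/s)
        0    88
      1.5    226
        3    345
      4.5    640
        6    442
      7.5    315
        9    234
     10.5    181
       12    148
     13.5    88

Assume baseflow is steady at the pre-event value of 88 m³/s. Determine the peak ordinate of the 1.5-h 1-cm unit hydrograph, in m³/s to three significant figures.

U_p ≈ 368 m³/s

Direct runoff: 0.0, 138.0, 257.0, 552.0, 354.0, 227.0, 146.0, 93.0, 60.0, 0.0 m³/s; ΣQ_DR = 1827 m³/s, peak = 552.0 m³/s.
Runoff depth d = ΣQ_DR·Δt / A = 1827 × 5400 / (658 km²) = 14.99 mm.
The 1-cm UH is the DRH scaled by (10 mm)/d, so U_p = 552.0 × 10/14.99 = 368 m³/s.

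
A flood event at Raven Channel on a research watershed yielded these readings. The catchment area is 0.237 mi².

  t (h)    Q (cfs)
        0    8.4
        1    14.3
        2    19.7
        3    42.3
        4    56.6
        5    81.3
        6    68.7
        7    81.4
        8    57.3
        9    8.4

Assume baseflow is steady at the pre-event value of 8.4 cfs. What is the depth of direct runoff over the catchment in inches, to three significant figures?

d ≈ 2.32 in

Direct runoff: 0.0, 5.9, 11.3, 33.9, 48.2, 72.9, 60.3, 73.0, 48.9, 0.0 cfs; ΣQ_DR = 354.4 cfs.
V = ΣQ_DR · Δt = 354.4 × 3600 s = 1.276 × 10^6 ft³.
Over A = 0.237 mi², depth = V / A = 2.32 in.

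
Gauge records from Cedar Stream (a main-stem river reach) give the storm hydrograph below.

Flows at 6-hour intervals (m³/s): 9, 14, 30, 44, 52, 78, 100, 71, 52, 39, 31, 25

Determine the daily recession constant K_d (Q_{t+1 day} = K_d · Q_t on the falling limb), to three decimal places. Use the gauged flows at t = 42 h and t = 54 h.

Between t = 42 h and t = 54 h the flow falls from 71 to 39 m³/s over 2×6 h = 12 h.
Per-interval ratio K = (39/71)^(1/2) = 0.7411; K_d = K^(24/6) = 0.302.

K_d ≈ 0.302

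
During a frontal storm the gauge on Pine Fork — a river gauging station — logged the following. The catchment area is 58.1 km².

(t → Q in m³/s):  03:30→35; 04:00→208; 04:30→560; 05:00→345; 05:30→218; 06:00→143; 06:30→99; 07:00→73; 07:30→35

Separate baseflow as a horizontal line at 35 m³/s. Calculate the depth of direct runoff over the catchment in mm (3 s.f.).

Direct runoff: 0.0, 173.0, 525.0, 310.0, 183.0, 108.0, 64.0, 38.0, 0.0 m³/s; ΣQ_DR = 1401 m³/s.
V = ΣQ_DR · Δt = 1401 × 1800 s = 2.522 × 10^6 m³.
Over A = 58.1 km², depth = V / A = 43.4 mm.

d ≈ 43.4 mm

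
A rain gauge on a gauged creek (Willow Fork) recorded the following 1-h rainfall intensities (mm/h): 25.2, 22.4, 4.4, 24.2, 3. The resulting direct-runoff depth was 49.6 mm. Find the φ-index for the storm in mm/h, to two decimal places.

Only the 3 blocks with intensity above φ contribute runoff: 25.2, 22.4, 24.2 mm/h.
Σ(I−φ)·Δt = d  ⇒  (25.2+22.4+24.2 − 3φ)·1 = 49.6
φ = (71.80 − 49.6/1) / 3 = 7.40 mm/h.

φ ≈ 7.40 mm/h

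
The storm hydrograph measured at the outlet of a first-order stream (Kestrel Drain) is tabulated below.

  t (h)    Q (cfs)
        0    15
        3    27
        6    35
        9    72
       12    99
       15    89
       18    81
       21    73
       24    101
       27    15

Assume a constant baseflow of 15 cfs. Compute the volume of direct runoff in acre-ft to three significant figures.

V ≈ 113 acre-ft

Direct-runoff ordinates (Q − Q_b): 0.0, 12.0, 20.0, 57.0, 84.0, 74.0, 66.0, 58.0, 86.0, 0.0 cfs.
ΣQ_DR = 457.0 cfs.
With Δt = 3 h = 10800 s, V = ΣQ_DR · Δt = 457.0 × 10800 = 4.94 × 10^6 ft³ = 113 acre-ft.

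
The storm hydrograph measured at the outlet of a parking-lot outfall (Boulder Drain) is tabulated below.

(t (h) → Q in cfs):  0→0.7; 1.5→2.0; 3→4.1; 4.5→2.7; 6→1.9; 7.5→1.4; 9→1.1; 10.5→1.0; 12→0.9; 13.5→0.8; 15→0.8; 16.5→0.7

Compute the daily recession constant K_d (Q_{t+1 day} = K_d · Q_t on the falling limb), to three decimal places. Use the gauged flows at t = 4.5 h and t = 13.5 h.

K_d ≈ 0.039

Between t = 4.5 h and t = 13.5 h the flow falls from 2.7 to 0.8 cfs over 6×1.5 h = 9 h.
Per-interval ratio K = (0.8/2.7)^(1/6) = 0.8165; K_d = K^(24/1.5) = 0.039.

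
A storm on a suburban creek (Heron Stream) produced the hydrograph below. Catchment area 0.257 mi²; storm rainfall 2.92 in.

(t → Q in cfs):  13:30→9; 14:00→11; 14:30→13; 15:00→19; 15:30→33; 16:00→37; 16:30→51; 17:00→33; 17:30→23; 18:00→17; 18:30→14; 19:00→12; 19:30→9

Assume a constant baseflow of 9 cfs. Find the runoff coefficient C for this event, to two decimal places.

ΣQ_DR = 164.0 cfs; V = ΣQ_DR·Δt = 2.952 × 10^5 ft³.
Runoff depth d = V / A = 0.4944 in.
C = d / P = 0.4944 / 2.92 = 0.17.

C ≈ 0.17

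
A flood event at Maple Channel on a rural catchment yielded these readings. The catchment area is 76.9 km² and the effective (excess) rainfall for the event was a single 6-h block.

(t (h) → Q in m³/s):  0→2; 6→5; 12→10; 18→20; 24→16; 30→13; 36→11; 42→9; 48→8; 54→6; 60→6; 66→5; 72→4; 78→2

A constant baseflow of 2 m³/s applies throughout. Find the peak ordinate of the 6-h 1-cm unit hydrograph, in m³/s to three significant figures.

Direct runoff: 0.0, 3.0, 8.0, 18.0, 14.0, 11.0, 9.0, 7.0, 6.0, 4.0, 4.0, 3.0, 2.0, 0.0 m³/s; ΣQ_DR = 89.00 m³/s, peak = 18.0 m³/s.
Runoff depth d = ΣQ_DR·Δt / A = 89.00 × 21600 / (76.9 km²) = 25.00 mm.
The 1-cm UH is the DRH scaled by (10 mm)/d, so U_p = 18.0 × 10/25.00 = 7.20 m³/s.

U_p ≈ 7.20 m³/s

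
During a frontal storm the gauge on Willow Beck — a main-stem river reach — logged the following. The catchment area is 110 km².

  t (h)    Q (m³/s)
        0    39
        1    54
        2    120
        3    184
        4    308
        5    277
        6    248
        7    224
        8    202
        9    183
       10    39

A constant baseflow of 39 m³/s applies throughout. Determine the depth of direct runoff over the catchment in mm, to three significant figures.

d ≈ 47.4 mm

Direct runoff: 0.0, 15.0, 81.0, 145.0, 269.0, 238.0, 209.0, 185.0, 163.0, 144.0, 0.0 m³/s; ΣQ_DR = 1449 m³/s.
V = ΣQ_DR · Δt = 1449 × 3600 s = 5.216 × 10^6 m³.
Over A = 110 km², depth = V / A = 47.4 mm.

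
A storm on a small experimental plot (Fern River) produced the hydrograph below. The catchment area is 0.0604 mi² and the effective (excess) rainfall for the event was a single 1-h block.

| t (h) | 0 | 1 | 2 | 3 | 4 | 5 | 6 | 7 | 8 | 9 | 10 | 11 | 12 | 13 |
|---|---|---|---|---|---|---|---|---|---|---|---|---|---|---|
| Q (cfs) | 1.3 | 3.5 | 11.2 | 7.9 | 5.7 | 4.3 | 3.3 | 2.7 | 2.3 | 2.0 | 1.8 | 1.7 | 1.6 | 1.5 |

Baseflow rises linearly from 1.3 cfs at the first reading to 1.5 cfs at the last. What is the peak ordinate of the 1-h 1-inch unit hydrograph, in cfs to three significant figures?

Direct runoff: 0.00, 2.18, 9.87, 6.55, 4.34, 2.92, 1.91, 1.29, 0.88, 0.56, 0.35, 0.23, 0.12, 0.00 cfs; ΣQ_DR = 31.20 cfs, peak = 9.87 cfs.
Runoff depth d = ΣQ_DR·Δt / A = 31.20 × 3600 / (0.0604 mi²) = 0.8004 in.
The 1-inch UH is the DRH scaled by (1 in)/d, so U_p = 9.87 × 1/0.8004 = 12.3 cfs.

U_p ≈ 12.3 cfs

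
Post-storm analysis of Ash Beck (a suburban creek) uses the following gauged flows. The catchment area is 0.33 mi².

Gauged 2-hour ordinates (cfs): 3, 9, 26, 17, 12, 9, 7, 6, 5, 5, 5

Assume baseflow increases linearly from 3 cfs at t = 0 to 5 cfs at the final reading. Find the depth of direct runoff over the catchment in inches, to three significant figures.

d ≈ 0.563 in

Direct runoff: 0.00, 5.80, 22.60, 13.40, 8.20, 5.00, 2.80, 1.60, 0.40, 0.20, 0.00 cfs; ΣQ_DR = 60.00 cfs.
V = ΣQ_DR · Δt = 60.00 × 7200 s = 4.320 × 10^5 ft³.
Over A = 0.33 mi², depth = V / A = 0.563 in.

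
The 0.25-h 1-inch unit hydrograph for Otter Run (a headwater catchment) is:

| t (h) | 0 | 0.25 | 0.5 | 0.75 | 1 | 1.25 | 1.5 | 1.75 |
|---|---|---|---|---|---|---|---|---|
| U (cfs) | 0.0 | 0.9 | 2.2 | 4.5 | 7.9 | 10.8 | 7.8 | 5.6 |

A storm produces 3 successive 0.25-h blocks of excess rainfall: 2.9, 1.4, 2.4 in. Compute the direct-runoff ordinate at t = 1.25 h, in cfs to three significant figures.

By discrete convolution, Q_j = Σ (P_i / 1 in) · U_{j−i}.
At t = 1.25 h (j=5): Q = (2.9/1)·10.8 + (1.4/1)·7.9 + (2.4/1)·4.5 = 53.2 cfs.

Q ≈ 53.2 cfs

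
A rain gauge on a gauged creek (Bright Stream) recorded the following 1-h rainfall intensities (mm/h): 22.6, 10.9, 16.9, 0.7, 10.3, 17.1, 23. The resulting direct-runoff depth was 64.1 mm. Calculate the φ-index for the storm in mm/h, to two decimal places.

Only the 6 blocks with intensity above φ contribute runoff: 22.6, 10.9, 16.9, 10.3, 17.1, 23 mm/h.
Σ(I−φ)·Δt = d  ⇒  (22.6+10.9+16.9+10.3+17.1+23 − 6φ)·1 = 64.1
φ = (100.8 − 64.1/1) / 6 = 6.12 mm/h.

φ ≈ 6.12 mm/h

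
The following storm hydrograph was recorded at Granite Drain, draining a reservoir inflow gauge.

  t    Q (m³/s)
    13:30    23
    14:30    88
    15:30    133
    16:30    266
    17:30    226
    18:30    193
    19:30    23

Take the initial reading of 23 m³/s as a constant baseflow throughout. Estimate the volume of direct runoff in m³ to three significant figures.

V ≈ 2.85 × 10^6 m³

Direct-runoff ordinates (Q − Q_b): 0.0, 65.0, 110.0, 243.0, 203.0, 170.0, 0.0 m³/s.
ΣQ_DR = 791.0 m³/s.
With Δt = 1 h = 3600 s, V = ΣQ_DR · Δt = 791.0 × 3600 = 2.85 × 10^6 m³.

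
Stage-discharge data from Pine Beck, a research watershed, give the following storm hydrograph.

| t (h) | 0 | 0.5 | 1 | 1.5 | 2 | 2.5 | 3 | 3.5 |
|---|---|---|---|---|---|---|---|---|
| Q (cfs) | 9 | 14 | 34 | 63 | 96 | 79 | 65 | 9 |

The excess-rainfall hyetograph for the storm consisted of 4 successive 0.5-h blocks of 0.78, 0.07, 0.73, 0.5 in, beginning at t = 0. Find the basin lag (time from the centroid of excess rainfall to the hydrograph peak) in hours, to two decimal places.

Centroid of excess rainfall: t_c = Σ P_i·t̄_i / ΣP_i = 0.9784 h (block centres at 0.25, 0.75, 1.25, 1.75 h).
Hydrograph peak occurs at t = 2 h, so basin lag t_L = 2 − 0.9784 = 1.02 h.

t_L ≈ 1.02 h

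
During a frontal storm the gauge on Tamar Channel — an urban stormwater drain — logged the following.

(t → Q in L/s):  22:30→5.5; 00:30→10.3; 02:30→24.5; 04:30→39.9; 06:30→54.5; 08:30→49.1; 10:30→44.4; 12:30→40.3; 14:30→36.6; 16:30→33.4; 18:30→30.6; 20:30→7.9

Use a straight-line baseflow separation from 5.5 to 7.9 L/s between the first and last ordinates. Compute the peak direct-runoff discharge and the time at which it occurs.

Q_p = 48.13 L/s at t = 06:30

Subtracting baseflow gives direct-runoff ordinates: 0.00, 4.58, 18.56, 33.75, 48.13, 42.51, 37.59, 33.27, 29.35, 25.94, 22.92, 0.00 L/s.
The maximum is 48.13 L/s, occurring at the reading for t = 06:30.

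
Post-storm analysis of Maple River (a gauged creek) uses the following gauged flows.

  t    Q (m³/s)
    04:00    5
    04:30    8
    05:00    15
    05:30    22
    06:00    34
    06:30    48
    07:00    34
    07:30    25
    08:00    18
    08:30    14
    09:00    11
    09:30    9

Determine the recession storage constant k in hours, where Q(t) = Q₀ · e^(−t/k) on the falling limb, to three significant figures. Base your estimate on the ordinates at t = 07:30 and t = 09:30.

On the falling limb, Q drops from 25 to 9 m³/s between t = 07:30 and t = 09:30 (Δt = 2 h).
k = −Δt / ln(Q₂/Q₁) = −2 / ln(9/25) = 1.96 h.

k ≈ 1.96 h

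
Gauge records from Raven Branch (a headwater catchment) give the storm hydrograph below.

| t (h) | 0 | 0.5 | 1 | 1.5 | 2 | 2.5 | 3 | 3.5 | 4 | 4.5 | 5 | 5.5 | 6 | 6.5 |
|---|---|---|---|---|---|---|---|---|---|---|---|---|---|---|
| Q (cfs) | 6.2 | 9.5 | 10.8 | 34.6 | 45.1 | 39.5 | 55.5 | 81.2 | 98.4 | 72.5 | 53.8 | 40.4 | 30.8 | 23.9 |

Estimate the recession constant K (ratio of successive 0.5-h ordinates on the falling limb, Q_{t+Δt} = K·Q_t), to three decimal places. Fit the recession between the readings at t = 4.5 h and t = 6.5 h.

K ≈ 0.758

Using the recession-limb readings at t = 4.5 h and t = 6.5 h: Q falls from 72.5 to 23.9 cfs over 4 intervals.
K = (Q₂/Q₁)^(1/4) = (23.9/72.5)^(1/4) = 0.758.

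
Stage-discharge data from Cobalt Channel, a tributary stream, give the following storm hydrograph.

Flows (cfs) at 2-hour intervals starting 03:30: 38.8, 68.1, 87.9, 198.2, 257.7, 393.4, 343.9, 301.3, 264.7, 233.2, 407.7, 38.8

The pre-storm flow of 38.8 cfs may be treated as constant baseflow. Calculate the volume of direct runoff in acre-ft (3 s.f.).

Direct-runoff ordinates (Q − Q_b): 0.0, 29.3, 49.1, 159.4, 218.9, 354.6, 305.1, 262.5, 225.9, 194.4, 368.9, 0.0 cfs.
ΣQ_DR = 2168 cfs.
With Δt = 2 h = 7200 s, V = ΣQ_DR · Δt = 2168 × 7200 = 1.56 × 10^7 ft³ = 358 acre-ft.

V ≈ 358 acre-ft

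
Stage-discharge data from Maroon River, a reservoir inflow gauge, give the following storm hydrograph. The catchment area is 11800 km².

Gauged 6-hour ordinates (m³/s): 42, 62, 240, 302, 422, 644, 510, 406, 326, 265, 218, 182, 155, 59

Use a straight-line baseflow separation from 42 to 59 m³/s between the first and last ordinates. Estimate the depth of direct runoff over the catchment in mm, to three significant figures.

d ≈ 5.72 mm

Direct runoff: 0.00, 18.69, 195.38, 256.08, 374.77, 595.46, 460.15, 354.85, 273.54, 211.23, 162.92, 125.62, 97.31, 0.00 m³/s; ΣQ_DR = 3126 m³/s.
V = ΣQ_DR · Δt = 3126 × 21600 s = 6.752 × 10^7 m³.
Over A = 11800 km², depth = V / A = 5.72 mm.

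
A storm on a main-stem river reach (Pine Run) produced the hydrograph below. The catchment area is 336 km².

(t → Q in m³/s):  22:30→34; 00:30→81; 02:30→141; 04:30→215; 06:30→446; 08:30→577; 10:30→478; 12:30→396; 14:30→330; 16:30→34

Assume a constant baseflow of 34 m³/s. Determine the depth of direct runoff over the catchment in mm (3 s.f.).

d ≈ 51.3 mm

Direct runoff: 0.0, 47.0, 107.0, 181.0, 412.0, 543.0, 444.0, 362.0, 296.0, 0.0 m³/s; ΣQ_DR = 2392 m³/s.
V = ΣQ_DR · Δt = 2392 × 7200 s = 1.722 × 10^7 m³.
Over A = 336 km², depth = V / A = 51.3 mm.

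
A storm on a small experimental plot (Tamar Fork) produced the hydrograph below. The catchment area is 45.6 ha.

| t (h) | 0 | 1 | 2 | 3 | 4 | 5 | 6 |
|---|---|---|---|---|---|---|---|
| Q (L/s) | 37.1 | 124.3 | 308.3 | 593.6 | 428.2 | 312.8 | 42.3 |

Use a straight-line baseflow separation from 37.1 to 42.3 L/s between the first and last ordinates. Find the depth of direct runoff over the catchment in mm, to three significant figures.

Direct runoff: 0.00, 86.33, 269.47, 553.90, 387.63, 271.37, 0.00 L/s; ΣQ_DR = 1569 L/s.
V = ΣQ_DR · Δt = 1569 × 3600 s = 5.647 × 10^6 L.
Over A = 45.6 ha, depth = V / A = 12.4 mm.

d ≈ 12.4 mm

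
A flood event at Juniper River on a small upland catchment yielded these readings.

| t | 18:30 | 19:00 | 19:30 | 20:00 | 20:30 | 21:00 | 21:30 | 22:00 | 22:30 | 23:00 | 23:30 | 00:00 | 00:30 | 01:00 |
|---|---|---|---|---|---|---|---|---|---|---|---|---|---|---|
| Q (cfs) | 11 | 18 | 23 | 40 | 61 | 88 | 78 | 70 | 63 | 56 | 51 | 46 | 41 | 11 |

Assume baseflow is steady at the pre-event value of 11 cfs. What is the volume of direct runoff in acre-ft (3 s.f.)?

V ≈ 20.8 acre-ft

Direct-runoff ordinates (Q − Q_b): 0.0, 7.0, 12.0, 29.0, 50.0, 77.0, 67.0, 59.0, 52.0, 45.0, 40.0, 35.0, 30.0, 0.0 cfs.
ΣQ_DR = 503.0 cfs.
With Δt = 0.5 h = 1800 s, V = ΣQ_DR · Δt = 503.0 × 1800 = 9.05 × 10^5 ft³ = 20.8 acre-ft.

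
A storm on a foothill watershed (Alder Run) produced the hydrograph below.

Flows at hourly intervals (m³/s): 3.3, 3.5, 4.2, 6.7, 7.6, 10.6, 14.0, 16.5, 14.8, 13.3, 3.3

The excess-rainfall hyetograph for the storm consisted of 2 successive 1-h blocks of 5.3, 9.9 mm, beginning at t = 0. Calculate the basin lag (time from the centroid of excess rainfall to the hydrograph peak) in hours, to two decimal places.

t_L ≈ 5.85 h

Centroid of excess rainfall: t_c = Σ P_i·t̄_i / ΣP_i = 1.1513 h (block centres at 0.5, 1.5 h).
Hydrograph peak occurs at t = 7 h, so basin lag t_L = 7 − 1.1513 = 5.85 h.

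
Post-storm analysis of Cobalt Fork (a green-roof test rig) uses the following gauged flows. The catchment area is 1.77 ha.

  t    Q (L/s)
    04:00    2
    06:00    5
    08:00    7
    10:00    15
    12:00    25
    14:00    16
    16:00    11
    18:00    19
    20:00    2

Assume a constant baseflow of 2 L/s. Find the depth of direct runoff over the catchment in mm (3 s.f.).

Direct runoff: 0.0, 3.0, 5.0, 13.0, 23.0, 14.0, 9.0, 17.0, 0.0 L/s; ΣQ_DR = 84.00 L/s.
V = ΣQ_DR · Δt = 84.00 × 7200 s = 6.048 × 10^5 L.
Over A = 1.77 ha, depth = V / A = 34.2 mm.

d ≈ 34.2 mm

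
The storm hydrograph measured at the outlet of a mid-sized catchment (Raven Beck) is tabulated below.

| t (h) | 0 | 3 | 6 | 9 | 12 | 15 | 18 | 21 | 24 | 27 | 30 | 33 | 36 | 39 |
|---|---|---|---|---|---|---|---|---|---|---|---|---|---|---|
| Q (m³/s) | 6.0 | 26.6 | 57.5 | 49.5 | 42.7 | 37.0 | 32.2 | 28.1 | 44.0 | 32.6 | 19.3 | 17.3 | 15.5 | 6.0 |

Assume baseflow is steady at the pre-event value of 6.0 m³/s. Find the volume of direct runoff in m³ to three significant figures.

V ≈ 3.57 × 10^6 m³

Direct-runoff ordinates (Q − Q_b): 0.0, 20.6, 51.5, 43.5, 36.7, 31.0, 26.2, 22.1, 38.0, 26.6, 13.3, 11.3, 9.5, 0.0 m³/s.
ΣQ_DR = 330.3 m³/s.
With Δt = 3 h = 10800 s, V = ΣQ_DR · Δt = 330.3 × 10800 = 3.57 × 10^6 m³.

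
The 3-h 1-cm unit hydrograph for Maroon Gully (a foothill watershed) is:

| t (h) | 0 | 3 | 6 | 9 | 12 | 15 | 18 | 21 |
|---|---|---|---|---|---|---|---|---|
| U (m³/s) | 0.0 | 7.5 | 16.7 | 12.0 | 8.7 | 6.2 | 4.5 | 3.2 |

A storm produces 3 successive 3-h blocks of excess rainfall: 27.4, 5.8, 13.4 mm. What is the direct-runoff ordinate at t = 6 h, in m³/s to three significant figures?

By discrete convolution, Q_j = Σ (P_i / 10 mm) · U_{j−i}.
At t = 6 h (j=2): Q = (27.4/10)·16.7 + (5.8/10)·7.5 + (13.4/10)·0.0 = 50.1 m³/s.

Q ≈ 50.1 m³/s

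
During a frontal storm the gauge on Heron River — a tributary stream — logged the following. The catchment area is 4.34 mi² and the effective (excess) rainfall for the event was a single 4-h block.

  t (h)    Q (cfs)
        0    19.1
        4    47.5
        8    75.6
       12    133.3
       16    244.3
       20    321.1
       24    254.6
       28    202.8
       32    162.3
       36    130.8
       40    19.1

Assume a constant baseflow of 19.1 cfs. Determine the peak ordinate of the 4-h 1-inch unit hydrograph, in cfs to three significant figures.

U_p ≈ 151 cfs

Direct runoff: 0.0, 28.4, 56.5, 114.2, 225.2, 302.0, 235.5, 183.7, 143.2, 111.7, 0.0 cfs; ΣQ_DR = 1400 cfs, peak = 302.0 cfs.
Runoff depth d = ΣQ_DR·Δt / A = 1400 × 14400 / (4.34 mi²) = 2.000 in.
The 1-inch UH is the DRH scaled by (1 in)/d, so U_p = 302.0 × 1/2.000 = 151 cfs.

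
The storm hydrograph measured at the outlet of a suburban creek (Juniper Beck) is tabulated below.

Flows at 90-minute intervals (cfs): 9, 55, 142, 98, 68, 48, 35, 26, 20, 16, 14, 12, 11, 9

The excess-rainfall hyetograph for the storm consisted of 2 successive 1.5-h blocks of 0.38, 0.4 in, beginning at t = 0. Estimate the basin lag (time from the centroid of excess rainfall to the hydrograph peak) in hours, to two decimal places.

Centroid of excess rainfall: t_c = Σ P_i·t̄_i / ΣP_i = 1.5192 h (block centres at 0.75, 2.25 h).
Hydrograph peak occurs at t = 3 h, so basin lag t_L = 3 − 1.5192 = 1.48 h.

t_L ≈ 1.48 h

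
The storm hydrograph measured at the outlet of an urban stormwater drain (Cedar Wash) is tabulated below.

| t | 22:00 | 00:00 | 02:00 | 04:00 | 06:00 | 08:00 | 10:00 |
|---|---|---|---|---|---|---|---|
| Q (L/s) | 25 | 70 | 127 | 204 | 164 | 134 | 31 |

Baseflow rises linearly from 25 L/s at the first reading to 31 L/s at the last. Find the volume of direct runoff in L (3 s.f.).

V ≈ 4.02 × 10^6 L

Direct-runoff ordinates (Q − Q_b): 0.00, 44.00, 100.00, 176.00, 135.00, 104.00, 0.00 L/s.
ΣQ_DR = 559.0 L/s.
With Δt = 2 h = 7200 s, V = ΣQ_DR · Δt = 559.0 × 7200 = 4.02 × 10^6 L.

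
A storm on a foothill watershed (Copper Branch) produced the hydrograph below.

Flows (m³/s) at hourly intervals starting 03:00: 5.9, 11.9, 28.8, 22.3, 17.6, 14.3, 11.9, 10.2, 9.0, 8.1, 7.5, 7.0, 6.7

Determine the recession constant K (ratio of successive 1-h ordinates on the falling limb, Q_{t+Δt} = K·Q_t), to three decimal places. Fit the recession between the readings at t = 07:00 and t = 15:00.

Using the recession-limb readings at t = 07:00 and t = 15:00: Q falls from 17.6 to 6.7 m³/s over 8 intervals.
K = (Q₂/Q₁)^(1/8) = (6.7/17.6)^(1/8) = 0.886.

K ≈ 0.886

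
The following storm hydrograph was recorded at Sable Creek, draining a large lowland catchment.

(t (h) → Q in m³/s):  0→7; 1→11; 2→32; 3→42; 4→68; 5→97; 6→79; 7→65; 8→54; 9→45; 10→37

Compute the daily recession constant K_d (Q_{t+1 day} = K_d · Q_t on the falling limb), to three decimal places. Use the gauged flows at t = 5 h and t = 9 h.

K_d ≈ 0.010

Between t = 5 h and t = 9 h the flow falls from 97 to 45 m³/s over 4×1 h = 4 h.
Per-interval ratio K = (45/97)^(1/4) = 0.8253; K_d = K^(24/1) = 0.010.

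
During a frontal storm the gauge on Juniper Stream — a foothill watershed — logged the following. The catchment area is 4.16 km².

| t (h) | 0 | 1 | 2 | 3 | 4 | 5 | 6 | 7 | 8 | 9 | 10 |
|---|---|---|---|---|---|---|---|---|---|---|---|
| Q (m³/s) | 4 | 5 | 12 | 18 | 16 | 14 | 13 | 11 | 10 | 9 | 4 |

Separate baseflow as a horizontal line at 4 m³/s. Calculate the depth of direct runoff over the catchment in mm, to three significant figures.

Direct runoff: 0.0, 1.0, 8.0, 14.0, 12.0, 10.0, 9.0, 7.0, 6.0, 5.0, 0.0 m³/s; ΣQ_DR = 72.00 m³/s.
V = ΣQ_DR · Δt = 72.00 × 3600 s = 2.592 × 10^5 m³.
Over A = 4.16 km², depth = V / A = 62.3 mm.

d ≈ 62.3 mm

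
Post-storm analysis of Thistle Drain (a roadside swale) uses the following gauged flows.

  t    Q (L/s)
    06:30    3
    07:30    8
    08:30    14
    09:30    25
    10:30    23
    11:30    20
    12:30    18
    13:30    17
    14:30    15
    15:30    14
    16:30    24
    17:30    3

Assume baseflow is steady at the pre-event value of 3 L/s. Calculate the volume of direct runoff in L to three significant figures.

Direct-runoff ordinates (Q − Q_b): 0.0, 5.0, 11.0, 22.0, 20.0, 17.0, 15.0, 14.0, 12.0, 11.0, 21.0, 0.0 L/s.
ΣQ_DR = 148.0 L/s.
With Δt = 1 h = 3600 s, V = ΣQ_DR · Δt = 148.0 × 3600 = 5.33 × 10^5 L.

V ≈ 5.33 × 10^5 L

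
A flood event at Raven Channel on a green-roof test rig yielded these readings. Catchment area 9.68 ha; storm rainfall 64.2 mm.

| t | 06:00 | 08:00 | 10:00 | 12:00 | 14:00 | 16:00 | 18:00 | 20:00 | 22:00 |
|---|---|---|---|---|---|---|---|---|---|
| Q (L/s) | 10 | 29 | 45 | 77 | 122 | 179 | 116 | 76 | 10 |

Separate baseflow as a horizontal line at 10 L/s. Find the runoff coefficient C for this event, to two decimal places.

ΣQ_DR = 574.0 L/s; V = ΣQ_DR·Δt = 4.133 × 10^6 L.
Runoff depth d = V / A = 42.69 mm.
C = d / P = 42.69 / 64.2 = 0.67.

C ≈ 0.67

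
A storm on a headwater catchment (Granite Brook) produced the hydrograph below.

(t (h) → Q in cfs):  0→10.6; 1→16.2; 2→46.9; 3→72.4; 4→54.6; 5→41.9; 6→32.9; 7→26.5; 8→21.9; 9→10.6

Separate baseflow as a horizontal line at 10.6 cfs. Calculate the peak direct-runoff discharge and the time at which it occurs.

Q_p = 61.8 cfs at t = 3 h

Subtracting baseflow gives direct-runoff ordinates: 0.0, 5.6, 36.3, 61.8, 44.0, 31.3, 22.3, 15.9, 11.3, 0.0 cfs.
The maximum is 61.8 cfs, occurring at the reading for t = 3 h.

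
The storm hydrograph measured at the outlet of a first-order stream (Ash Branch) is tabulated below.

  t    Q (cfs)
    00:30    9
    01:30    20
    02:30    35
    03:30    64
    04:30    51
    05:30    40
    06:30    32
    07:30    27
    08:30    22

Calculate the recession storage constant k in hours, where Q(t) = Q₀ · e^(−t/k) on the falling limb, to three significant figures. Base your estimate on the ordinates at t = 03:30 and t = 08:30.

On the falling limb, Q drops from 64 to 22 cfs between t = 03:30 and t = 08:30 (Δt = 5 h).
k = −Δt / ln(Q₂/Q₁) = −5 / ln(22/64) = 4.68 h.

k ≈ 4.68 h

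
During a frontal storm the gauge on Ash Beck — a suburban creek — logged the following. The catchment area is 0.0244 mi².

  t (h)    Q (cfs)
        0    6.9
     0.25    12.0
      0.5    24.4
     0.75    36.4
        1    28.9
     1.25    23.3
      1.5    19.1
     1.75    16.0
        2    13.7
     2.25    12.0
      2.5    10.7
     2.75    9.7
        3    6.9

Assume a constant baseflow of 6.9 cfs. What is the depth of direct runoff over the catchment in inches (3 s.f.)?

d ≈ 2.07 in

Direct runoff: 0.0, 5.1, 17.5, 29.5, 22.0, 16.4, 12.2, 9.1, 6.8, 5.1, 3.8, 2.8, 0.0 cfs; ΣQ_DR = 130.3 cfs.
V = ΣQ_DR · Δt = 130.3 × 900 s = 1.173 × 10^5 ft³.
Over A = 0.0244 mi², depth = V / A = 2.07 in.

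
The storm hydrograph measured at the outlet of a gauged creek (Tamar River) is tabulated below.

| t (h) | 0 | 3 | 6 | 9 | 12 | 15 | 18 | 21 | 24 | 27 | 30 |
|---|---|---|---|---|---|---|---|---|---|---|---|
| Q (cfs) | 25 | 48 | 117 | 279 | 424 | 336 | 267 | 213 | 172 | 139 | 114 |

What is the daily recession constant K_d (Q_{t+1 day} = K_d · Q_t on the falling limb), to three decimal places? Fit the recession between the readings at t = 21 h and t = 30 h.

Between t = 21 h and t = 30 h the flow falls from 213 to 114 cfs over 3×3 h = 9 h.
Per-interval ratio K = (114/213)^(1/3) = 0.8119; K_d = K^(24/3) = 0.189.

K_d ≈ 0.189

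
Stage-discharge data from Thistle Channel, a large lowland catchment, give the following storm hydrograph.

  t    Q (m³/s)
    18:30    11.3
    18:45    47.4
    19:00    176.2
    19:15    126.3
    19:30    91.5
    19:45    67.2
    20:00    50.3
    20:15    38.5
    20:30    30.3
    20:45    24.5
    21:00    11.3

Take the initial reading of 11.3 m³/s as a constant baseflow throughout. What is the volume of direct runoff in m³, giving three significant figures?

V ≈ 4.95 × 10^5 m³

Direct-runoff ordinates (Q − Q_b): 0.0, 36.1, 164.9, 115.0, 80.2, 55.9, 39.0, 27.2, 19.0, 13.2, 0.0 m³/s.
ΣQ_DR = 550.5 m³/s.
With Δt = 0.25 h = 900 s, V = ΣQ_DR · Δt = 550.5 × 900 = 4.95 × 10^5 m³.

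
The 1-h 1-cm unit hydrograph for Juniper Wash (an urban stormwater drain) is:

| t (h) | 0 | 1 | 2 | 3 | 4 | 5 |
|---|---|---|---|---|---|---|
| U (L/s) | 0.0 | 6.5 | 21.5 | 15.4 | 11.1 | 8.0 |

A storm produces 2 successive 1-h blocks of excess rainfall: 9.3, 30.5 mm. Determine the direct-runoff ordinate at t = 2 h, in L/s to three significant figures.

By discrete convolution, Q_j = Σ (P_i / 10 mm) · U_{j−i}.
At t = 2 h (j=2): Q = (9.3/10)·21.5 + (30.5/10)·6.5 = 39.8 L/s.

Q ≈ 39.8 L/s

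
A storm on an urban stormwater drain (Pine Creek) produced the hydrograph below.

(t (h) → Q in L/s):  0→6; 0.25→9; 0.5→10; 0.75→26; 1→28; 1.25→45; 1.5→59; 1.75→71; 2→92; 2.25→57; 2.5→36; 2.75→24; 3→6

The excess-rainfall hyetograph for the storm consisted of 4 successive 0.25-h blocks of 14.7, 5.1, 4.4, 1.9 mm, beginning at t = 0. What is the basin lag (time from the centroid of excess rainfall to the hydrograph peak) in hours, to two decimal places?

Centroid of excess rainfall: t_c = Σ P_i·t̄_i / ΣP_i = 0.3127 h (block centres at 0.125, 0.375, 0.625, 0.875 h).
Hydrograph peak occurs at t = 2 h, so basin lag t_L = 2 − 0.3127 = 1.69 h.

t_L ≈ 1.69 h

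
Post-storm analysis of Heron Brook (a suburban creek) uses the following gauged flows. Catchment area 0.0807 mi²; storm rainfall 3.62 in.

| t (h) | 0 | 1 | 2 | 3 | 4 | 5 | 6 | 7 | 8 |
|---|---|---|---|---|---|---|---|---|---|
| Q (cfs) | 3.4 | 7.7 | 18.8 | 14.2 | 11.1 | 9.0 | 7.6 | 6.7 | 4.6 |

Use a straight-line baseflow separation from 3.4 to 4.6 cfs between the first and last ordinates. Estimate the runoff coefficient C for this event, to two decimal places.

ΣQ_DR = 47.10 cfs; V = ΣQ_DR·Δt = 1.696 × 10^5 ft³.
Runoff depth d = V / A = 0.9044 in.
C = d / P = 0.9044 / 3.62 = 0.25.

C ≈ 0.25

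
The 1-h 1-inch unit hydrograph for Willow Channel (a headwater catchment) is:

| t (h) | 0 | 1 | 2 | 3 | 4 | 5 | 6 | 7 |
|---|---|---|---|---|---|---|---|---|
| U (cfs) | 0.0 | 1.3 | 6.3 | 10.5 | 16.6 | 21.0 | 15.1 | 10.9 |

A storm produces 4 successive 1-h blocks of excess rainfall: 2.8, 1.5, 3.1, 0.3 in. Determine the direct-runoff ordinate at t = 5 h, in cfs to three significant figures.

Q ≈ 118 cfs

By discrete convolution, Q_j = Σ (P_i / 1 in) · U_{j−i}.
At t = 5 h (j=5): Q = (2.8/1)·21.0 + (1.5/1)·16.6 + (3.1/1)·10.5 + (0.3/1)·6.3 = 118 cfs.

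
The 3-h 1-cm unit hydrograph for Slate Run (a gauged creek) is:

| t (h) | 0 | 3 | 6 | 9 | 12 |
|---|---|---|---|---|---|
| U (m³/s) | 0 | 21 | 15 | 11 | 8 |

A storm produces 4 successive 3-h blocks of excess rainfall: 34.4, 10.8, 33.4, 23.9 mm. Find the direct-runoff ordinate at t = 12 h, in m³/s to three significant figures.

By discrete convolution, Q_j = Σ (P_i / 10 mm) · U_{j−i}.
At t = 12 h (j=4): Q = (34.4/10)·8 + (10.8/10)·11 + (33.4/10)·15 + (23.9/10)·21 = 140 m³/s.

Q ≈ 140 m³/s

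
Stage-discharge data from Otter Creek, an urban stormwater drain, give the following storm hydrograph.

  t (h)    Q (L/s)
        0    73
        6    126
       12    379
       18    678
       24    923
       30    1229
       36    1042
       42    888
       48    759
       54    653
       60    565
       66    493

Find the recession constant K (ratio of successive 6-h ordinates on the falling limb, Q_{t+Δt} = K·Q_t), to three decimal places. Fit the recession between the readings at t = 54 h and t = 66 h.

Using the recession-limb readings at t = 54 h and t = 66 h: Q falls from 653 to 493 L/s over 2 intervals.
K = (Q₂/Q₁)^(1/2) = (493/653)^(1/2) = 0.869.

K ≈ 0.869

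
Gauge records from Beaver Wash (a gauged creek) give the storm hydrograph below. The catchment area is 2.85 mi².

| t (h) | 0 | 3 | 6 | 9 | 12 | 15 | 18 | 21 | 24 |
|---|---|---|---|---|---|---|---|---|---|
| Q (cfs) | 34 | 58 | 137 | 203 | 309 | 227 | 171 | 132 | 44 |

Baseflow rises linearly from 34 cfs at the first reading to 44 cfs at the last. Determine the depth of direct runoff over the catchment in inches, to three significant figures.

Direct runoff: 0.00, 22.75, 100.50, 165.25, 270.00, 186.75, 129.50, 89.25, 0.00 cfs; ΣQ_DR = 964.0 cfs.
V = ΣQ_DR · Δt = 964.0 × 10800 s = 1.041 × 10^7 ft³.
Over A = 2.85 mi², depth = V / A = 1.57 in.

d ≈ 1.57 in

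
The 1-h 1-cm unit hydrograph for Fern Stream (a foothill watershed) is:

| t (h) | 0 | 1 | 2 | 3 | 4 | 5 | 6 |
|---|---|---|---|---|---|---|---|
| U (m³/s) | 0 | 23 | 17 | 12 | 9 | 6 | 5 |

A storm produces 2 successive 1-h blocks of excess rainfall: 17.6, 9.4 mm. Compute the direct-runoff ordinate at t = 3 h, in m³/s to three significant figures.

By discrete convolution, Q_j = Σ (P_i / 10 mm) · U_{j−i}.
At t = 3 h (j=3): Q = (17.6/10)·12 + (9.4/10)·17 = 37.1 m³/s.

Q ≈ 37.1 m³/s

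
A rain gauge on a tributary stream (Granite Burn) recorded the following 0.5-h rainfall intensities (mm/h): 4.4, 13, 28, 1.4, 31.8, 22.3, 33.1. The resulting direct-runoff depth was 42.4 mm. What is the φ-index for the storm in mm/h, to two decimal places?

Only the 5 blocks with intensity above φ contribute runoff: 13, 28, 31.8, 22.3, 33.1 mm/h.
Σ(I−φ)·Δt = d  ⇒  (13+28+31.8+22.3+33.1 − 5φ)·0.5 = 42.4
φ = (128.2 − 42.4/0.5) / 5 = 8.68 mm/h.

φ ≈ 8.68 mm/h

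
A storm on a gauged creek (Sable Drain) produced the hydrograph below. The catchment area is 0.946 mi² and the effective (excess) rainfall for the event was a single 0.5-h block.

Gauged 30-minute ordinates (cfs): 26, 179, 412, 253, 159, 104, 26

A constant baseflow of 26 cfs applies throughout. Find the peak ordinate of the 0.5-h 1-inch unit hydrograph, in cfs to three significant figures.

U_p ≈ 482 cfs

Direct runoff: 0.0, 153.0, 386.0, 227.0, 133.0, 78.0, 0.0 cfs; ΣQ_DR = 977.0 cfs, peak = 386.0 cfs.
Runoff depth d = ΣQ_DR·Δt / A = 977.0 × 1800 / (0.946 mi²) = 0.8002 in.
The 1-inch UH is the DRH scaled by (1 in)/d, so U_p = 386.0 × 1/0.8002 = 482 cfs.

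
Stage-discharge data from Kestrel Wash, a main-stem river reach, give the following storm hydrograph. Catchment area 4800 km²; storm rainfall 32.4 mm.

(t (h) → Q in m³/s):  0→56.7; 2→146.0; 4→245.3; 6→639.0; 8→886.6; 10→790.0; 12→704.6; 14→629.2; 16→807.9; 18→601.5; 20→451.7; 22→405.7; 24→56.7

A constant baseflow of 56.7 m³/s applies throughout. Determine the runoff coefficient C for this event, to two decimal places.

ΣQ_DR = 5684 m³/s; V = ΣQ_DR·Δt = 4.092 × 10^7 m³.
Runoff depth d = V / A = 8.526 mm.
C = d / P = 8.526 / 32.4 = 0.26.

C ≈ 0.26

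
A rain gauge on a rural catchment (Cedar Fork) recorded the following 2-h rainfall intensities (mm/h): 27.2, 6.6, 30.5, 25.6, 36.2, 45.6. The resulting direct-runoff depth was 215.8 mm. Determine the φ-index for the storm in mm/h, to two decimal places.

φ ≈ 11.44 mm/h

Only the 5 blocks with intensity above φ contribute runoff: 27.2, 30.5, 25.6, 36.2, 45.6 mm/h.
Σ(I−φ)·Δt = d  ⇒  (27.2+30.5+25.6+36.2+45.6 − 5φ)·2 = 215.8
φ = (165.1 − 215.8/2) / 5 = 11.44 mm/h.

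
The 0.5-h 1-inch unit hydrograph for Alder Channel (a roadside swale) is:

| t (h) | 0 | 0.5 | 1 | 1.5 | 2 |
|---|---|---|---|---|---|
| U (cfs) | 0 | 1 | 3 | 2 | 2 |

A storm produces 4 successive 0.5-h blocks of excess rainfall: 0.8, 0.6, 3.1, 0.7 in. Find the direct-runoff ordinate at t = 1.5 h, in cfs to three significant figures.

By discrete convolution, Q_j = Σ (P_i / 1 in) · U_{j−i}.
At t = 1.5 h (j=3): Q = (0.8/1)·2 + (0.6/1)·3 + (3.1/1)·1 + (0.7/1)·0 = 6.50 cfs.

Q ≈ 6.50 cfs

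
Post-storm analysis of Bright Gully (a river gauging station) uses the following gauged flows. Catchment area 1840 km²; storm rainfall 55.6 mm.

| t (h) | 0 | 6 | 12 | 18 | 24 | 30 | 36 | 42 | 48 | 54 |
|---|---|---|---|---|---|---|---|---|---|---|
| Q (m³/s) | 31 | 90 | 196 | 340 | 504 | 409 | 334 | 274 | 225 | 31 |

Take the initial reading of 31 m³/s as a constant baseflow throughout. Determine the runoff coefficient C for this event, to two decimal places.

ΣQ_DR = 2124 m³/s; V = ΣQ_DR·Δt = 4.588 × 10^7 m³.
Runoff depth d = V / A = 24.93 mm.
C = d / P = 24.93 / 55.6 = 0.45.

C ≈ 0.45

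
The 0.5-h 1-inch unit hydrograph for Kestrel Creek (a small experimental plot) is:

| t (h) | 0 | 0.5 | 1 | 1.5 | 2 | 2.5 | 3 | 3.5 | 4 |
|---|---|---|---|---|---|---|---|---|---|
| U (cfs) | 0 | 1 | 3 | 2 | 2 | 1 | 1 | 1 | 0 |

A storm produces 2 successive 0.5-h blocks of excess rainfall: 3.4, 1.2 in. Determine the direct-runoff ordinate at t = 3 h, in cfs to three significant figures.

Q ≈ 4.60 cfs

By discrete convolution, Q_j = Σ (P_i / 1 in) · U_{j−i}.
At t = 3 h (j=6): Q = (3.4/1)·1 + (1.2/1)·1 = 4.60 cfs.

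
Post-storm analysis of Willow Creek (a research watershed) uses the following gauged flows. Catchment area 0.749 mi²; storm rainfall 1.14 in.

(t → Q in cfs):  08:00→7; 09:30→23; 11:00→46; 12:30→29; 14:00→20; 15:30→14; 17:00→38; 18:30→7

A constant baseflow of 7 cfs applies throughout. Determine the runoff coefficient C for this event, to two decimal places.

C ≈ 0.35

ΣQ_DR = 128.0 cfs; V = ΣQ_DR·Δt = 6.912 × 10^5 ft³.
Runoff depth d = V / A = 0.3972 in.
C = d / P = 0.3972 / 1.14 = 0.35.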